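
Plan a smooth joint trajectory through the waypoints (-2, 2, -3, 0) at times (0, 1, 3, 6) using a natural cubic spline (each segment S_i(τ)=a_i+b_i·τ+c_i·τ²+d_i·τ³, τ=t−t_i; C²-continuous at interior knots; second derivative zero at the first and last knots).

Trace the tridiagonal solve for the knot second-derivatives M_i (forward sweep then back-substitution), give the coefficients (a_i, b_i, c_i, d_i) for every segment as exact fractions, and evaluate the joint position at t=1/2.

  seg 0: a=-2 b=37/7 c=0 d=-9/7
  seg 1: a=2 b=10/7 c=-27/7 d=53/56
  seg 2: a=-3 b=-37/14 c=51/28 d=-17/84
S(1/2) = 27/56

Δ: Δ0=4, Δ1=-5/2, Δ2=1
row 1: diag=6, rhs=-39; c'=1/3, d'=-13/2
row 2: denom=10−2·1/3=28/3; d'=(21−2·-13/2)/(28/3)=51/14
back: M2=51/14
back: M1=-13/2−1/3·51/14=-54/7
M: M0=0, M1=-54/7, M2=51/14, M3=0
seg 0: a=-2, c=M0/2=0, d=(M1−M0)/(6·1)=-9/7, b=Δ0−h0·(2M0+M1)/6=37/7
seg 1: a=2, c=M1/2=-27/7, d=(M2−M1)/(6·2)=53/56, b=Δ1−h1·(2M1+M2)/6=10/7
seg 2: a=-3, c=M2/2=51/28, d=(M3−M2)/(6·3)=-17/84, b=Δ2−h2·(2M2+M3)/6=-37/14
t_q=1/2 → seg 0, τ=1/2; S=-2+37/7·τ+0·τ²+-9/7·τ³=27/56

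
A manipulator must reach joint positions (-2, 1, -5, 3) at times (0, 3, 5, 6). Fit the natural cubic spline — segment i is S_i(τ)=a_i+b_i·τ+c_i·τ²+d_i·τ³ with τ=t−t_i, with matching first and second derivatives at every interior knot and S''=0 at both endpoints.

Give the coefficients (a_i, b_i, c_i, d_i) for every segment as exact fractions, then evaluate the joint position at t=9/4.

  seg 0: a=-2 b=97/28 c=0 d=-23/84
  seg 1: a=1 b=-55/14 c=-69/28 d=41/28
  seg 2: a=-5 b=53/14 c=177/28 d=-59/28
S(9/4) = 685/256

Δ: Δ0=1, Δ1=-3, Δ2=8
row 1: diag=10, rhs=-24; c'=1/5, d'=-12/5
row 2: denom=6−2·1/5=28/5; d'=(66−2·-12/5)/(28/5)=177/14
back: M2=177/14
back: M1=-12/5−1/5·177/14=-69/14
M: M0=0, M1=-69/14, M2=177/14, M3=0
seg 0: a=-2, c=M0/2=0, d=(M1−M0)/(6·3)=-23/84, b=Δ0−h0·(2M0+M1)/6=97/28
seg 1: a=1, c=M1/2=-69/28, d=(M2−M1)/(6·2)=41/28, b=Δ1−h1·(2M1+M2)/6=-55/14
seg 2: a=-5, c=M2/2=177/28, d=(M3−M2)/(6·1)=-59/28, b=Δ2−h2·(2M2+M3)/6=53/14
t_q=9/4 → seg 0, τ=9/4; S=-2+97/28·τ+0·τ²+-23/84·τ³=685/256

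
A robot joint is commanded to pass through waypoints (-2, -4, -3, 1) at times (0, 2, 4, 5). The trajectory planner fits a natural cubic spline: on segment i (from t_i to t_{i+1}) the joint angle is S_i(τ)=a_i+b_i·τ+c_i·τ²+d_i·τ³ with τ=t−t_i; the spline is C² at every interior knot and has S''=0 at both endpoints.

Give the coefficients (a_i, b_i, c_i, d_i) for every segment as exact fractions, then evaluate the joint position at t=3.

  seg 0: a=-2 b=-12/11 c=0 d=1/44
  seg 1: a=-4 b=-9/11 c=3/22 d=23/88
  seg 2: a=-3 b=63/22 c=75/44 d=-25/44
S(3) = -389/88

Δ: Δ0=-1, Δ1=1/2, Δ2=4
row 1: diag=8, rhs=9; c'=1/4, d'=9/8
row 2: denom=6−2·1/4=11/2; d'=(21−2·9/8)/(11/2)=75/22
back: M2=75/22
back: M1=9/8−1/4·75/22=3/11
M: M0=0, M1=3/11, M2=75/22, M3=0
seg 0: a=-2, c=M0/2=0, d=(M1−M0)/(6·2)=1/44, b=Δ0−h0·(2M0+M1)/6=-12/11
seg 1: a=-4, c=M1/2=3/22, d=(M2−M1)/(6·2)=23/88, b=Δ1−h1·(2M1+M2)/6=-9/11
seg 2: a=-3, c=M2/2=75/44, d=(M3−M2)/(6·1)=-25/44, b=Δ2−h2·(2M2+M3)/6=63/22
t_q=3 → seg 1, τ=1; S=-4+-9/11·τ+3/22·τ²+23/88·τ³=-389/88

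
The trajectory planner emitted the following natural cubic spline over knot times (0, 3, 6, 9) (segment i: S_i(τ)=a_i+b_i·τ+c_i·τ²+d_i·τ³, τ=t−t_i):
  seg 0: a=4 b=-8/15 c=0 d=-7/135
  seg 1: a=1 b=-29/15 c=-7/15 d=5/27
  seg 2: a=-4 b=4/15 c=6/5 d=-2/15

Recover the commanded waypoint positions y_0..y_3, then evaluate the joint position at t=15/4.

y_0=4 y_1=1 y_2=-4 y_3=4
S(15/4) = -203/320

y_0 = S_0(0) = a_0 = 4
y_1 = S_1(0) = a_1 = 1
y_2 = S_2(0) = a_2 = -4
y_3 = S_2(3) = 4
t_q=15/4 is in segment 1 (τ=3/4); S_1(τ)=-203/320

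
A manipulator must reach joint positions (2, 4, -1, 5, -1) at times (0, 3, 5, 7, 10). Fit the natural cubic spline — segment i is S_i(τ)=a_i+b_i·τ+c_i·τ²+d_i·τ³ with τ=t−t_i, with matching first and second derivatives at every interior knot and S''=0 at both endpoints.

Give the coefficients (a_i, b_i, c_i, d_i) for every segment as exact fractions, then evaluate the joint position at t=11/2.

Δ: Δ0=2/3, Δ1=-5/2, Δ2=3, Δ3=-2
row 1: diag=10, rhs=-19; c'=1/5, d'=-19/10
row 2: denom=8−2·1/5=38/5; d'=(33−2·-19/10)/(38/5)=92/19
row 3: denom=10−2·5/19=180/19; d'=(-30−2·92/19)/(180/19)=-377/90
back: M3=-377/90
back: M2=92/19−5/19·-377/90=107/18
back: M1=-19/10−1/5·107/18=-139/45
M: M0=0, M1=-139/45, M2=107/18, M3=-377/90, M4=0
seg 0: a=2, c=M0/2=0, d=(M1−M0)/(6·3)=-139/810, b=Δ0−h0·(2M0+M1)/6=199/90
seg 1: a=4, c=M1/2=-139/90, d=(M2−M1)/(6·2)=271/360, b=Δ1−h1·(2M1+M2)/6=-109/45
seg 2: a=-1, c=M2/2=107/36, d=(M3−M2)/(6·2)=-38/45, b=Δ2−h2·(2M2+M3)/6=13/30
seg 3: a=5, c=M3/2=-377/180, d=(M4−M3)/(6·3)=377/1620, b=Δ3−h3·(2M3+M4)/6=197/90
t_q=11/2 → seg 2, τ=1/2; S=-1+13/30·τ+107/36·τ²+-38/45·τ³=-7/48

  seg 0: a=2 b=199/90 c=0 d=-139/810
  seg 1: a=4 b=-109/45 c=-139/90 d=271/360
  seg 2: a=-1 b=13/30 c=107/36 d=-38/45
  seg 3: a=5 b=197/90 c=-377/180 d=377/1620
S(11/2) = -7/48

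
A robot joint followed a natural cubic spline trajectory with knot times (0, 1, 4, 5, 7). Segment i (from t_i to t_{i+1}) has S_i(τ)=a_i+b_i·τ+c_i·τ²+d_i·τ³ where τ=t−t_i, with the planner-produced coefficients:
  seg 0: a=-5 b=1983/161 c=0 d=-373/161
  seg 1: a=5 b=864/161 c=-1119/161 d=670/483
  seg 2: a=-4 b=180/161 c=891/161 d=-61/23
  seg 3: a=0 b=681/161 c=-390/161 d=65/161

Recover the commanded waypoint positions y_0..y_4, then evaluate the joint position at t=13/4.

y_0=-5 y_1=5 y_2=-4 y_3=0 y_4=2
S(13/4) = -11905/5152

y_0 = S_0(0) = a_0 = -5
y_1 = S_1(0) = a_1 = 5
y_2 = S_2(0) = a_2 = -4
y_3 = S_3(0) = a_3 = 0
y_4 = S_3(2) = 2
t_q=13/4 is in segment 1 (τ=9/4); S_1(τ)=-11905/5152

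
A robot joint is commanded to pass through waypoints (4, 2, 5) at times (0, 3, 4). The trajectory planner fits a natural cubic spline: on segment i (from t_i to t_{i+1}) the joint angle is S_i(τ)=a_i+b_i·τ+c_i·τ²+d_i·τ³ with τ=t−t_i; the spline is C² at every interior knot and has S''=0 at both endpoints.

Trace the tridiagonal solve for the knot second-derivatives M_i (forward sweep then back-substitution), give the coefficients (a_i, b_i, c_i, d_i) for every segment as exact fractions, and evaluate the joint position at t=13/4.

  seg 0: a=4 b=-49/24 c=0 d=11/72
  seg 1: a=2 b=25/12 c=11/8 d=-11/24
S(13/4) = 1331/512

Δ: Δ0=-2/3, Δ1=3
row 1: diag=8, rhs=22; c'=1/8, d'=11/4
back: M1=11/4
M: M0=0, M1=11/4, M2=0
seg 0: a=4, c=M0/2=0, d=(M1−M0)/(6·3)=11/72, b=Δ0−h0·(2M0+M1)/6=-49/24
seg 1: a=2, c=M1/2=11/8, d=(M2−M1)/(6·1)=-11/24, b=Δ1−h1·(2M1+M2)/6=25/12
t_q=13/4 → seg 1, τ=1/4; S=2+25/12·τ+11/8·τ²+-11/24·τ³=1331/512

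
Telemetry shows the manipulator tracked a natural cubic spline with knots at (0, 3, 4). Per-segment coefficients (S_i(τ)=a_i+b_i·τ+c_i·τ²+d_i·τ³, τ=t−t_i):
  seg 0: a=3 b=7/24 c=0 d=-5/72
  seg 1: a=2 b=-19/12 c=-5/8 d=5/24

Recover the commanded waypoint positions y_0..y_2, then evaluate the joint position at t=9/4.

y_0 = S_0(0) = a_0 = 3
y_1 = S_1(0) = a_1 = 2
y_2 = S_1(1) = 0
t_q=9/4 is in segment 0 (τ=9/4); S_0(τ)=1467/512

y_0=3 y_1=2 y_2=0
S(9/4) = 1467/512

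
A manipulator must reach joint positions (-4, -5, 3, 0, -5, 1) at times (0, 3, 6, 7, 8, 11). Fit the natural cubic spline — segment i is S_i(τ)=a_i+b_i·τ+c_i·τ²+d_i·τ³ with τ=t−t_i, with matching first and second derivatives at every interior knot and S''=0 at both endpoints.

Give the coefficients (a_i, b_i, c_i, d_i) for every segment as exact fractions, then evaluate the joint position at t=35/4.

  seg 0: a=-4 b=-489/289 c=0 d=1178/7803
  seg 1: a=-5 b=689/289 c=1178/867 d=-3289/7803
  seg 2: a=3 b=-244/289 c=-2111/867 d=242/867
  seg 3: a=0 b=-4228/867 c=-1385/867 d=426/289
  seg 4: a=-5 b=-3164/867 c=2449/867 d=-2449/7803
S(35/4) = -116165/18496

Δ: Δ0=-1/3, Δ1=8/3, Δ2=-3, Δ3=-5, Δ4=2
row 1: diag=12, rhs=18; c'=1/4, d'=3/2
row 2: denom=8−3·1/4=29/4; d'=(-34−3·3/2)/(29/4)=-154/29
row 3: denom=4−1·4/29=112/29; d'=(-12−1·-154/29)/(112/29)=-97/56
row 4: denom=8−1·29/112=867/112; d'=(42−1·-97/56)/(867/112)=4898/867
back: M4=4898/867
back: M3=-97/56−29/112·4898/867=-2770/867
back: M2=-154/29−4/29·-2770/867=-4222/867
back: M1=3/2−1/4·-4222/867=2356/867
M: M0=0, M1=2356/867, M2=-4222/867, M3=-2770/867, M4=4898/867, M5=0
seg 0: a=-4, c=M0/2=0, d=(M1−M0)/(6·3)=1178/7803, b=Δ0−h0·(2M0+M1)/6=-489/289
seg 1: a=-5, c=M1/2=1178/867, d=(M2−M1)/(6·3)=-3289/7803, b=Δ1−h1·(2M1+M2)/6=689/289
seg 2: a=3, c=M2/2=-2111/867, d=(M3−M2)/(6·1)=242/867, b=Δ2−h2·(2M2+M3)/6=-244/289
seg 3: a=0, c=M3/2=-1385/867, d=(M4−M3)/(6·1)=426/289, b=Δ3−h3·(2M3+M4)/6=-4228/867
seg 4: a=-5, c=M4/2=2449/867, d=(M5−M4)/(6·3)=-2449/7803, b=Δ4−h4·(2M4+M5)/6=-3164/867
t_q=35/4 → seg 4, τ=3/4; S=-5+-3164/867·τ+2449/867·τ²+-2449/7803·τ³=-116165/18496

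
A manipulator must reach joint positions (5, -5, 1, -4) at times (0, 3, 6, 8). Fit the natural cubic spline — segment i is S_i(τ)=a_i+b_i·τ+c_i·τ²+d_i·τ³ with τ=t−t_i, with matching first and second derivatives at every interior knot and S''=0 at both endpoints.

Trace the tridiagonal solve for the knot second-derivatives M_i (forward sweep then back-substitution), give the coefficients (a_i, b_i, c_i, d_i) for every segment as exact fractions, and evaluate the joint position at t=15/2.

  seg 0: a=5 b=-1141/222 c=0 d=401/1998
  seg 1: a=-5 b=31/111 c=401/222 d=-821/1998
  seg 2: a=1 b=5/222 c=-70/37 d=35/111
S(15/2) = -639/296

Δ: Δ0=-10/3, Δ1=2, Δ2=-5/2
row 1: diag=12, rhs=32; c'=1/4, d'=8/3
row 2: denom=10−3·1/4=37/4; d'=(-27−3·8/3)/(37/4)=-140/37
back: M2=-140/37
back: M1=8/3−1/4·-140/37=401/111
M: M0=0, M1=401/111, M2=-140/37, M3=0
seg 0: a=5, c=M0/2=0, d=(M1−M0)/(6·3)=401/1998, b=Δ0−h0·(2M0+M1)/6=-1141/222
seg 1: a=-5, c=M1/2=401/222, d=(M2−M1)/(6·3)=-821/1998, b=Δ1−h1·(2M1+M2)/6=31/111
seg 2: a=1, c=M2/2=-70/37, d=(M3−M2)/(6·2)=35/111, b=Δ2−h2·(2M2+M3)/6=5/222
t_q=15/2 → seg 2, τ=3/2; S=1+5/222·τ+-70/37·τ²+35/111·τ³=-639/296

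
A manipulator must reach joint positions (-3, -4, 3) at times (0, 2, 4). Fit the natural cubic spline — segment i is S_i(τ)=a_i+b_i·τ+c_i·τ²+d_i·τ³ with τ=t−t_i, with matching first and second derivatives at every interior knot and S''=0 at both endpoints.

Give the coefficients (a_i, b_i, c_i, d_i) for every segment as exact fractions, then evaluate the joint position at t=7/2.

  seg 0: a=-3 b=-3/2 c=0 d=1/4
  seg 1: a=-4 b=3/2 c=3/2 d=-1/4
S(7/2) = 25/32

Δ: Δ0=-1/2, Δ1=7/2
row 1: diag=8, rhs=24; c'=1/4, d'=3
back: M1=3
M: M0=0, M1=3, M2=0
seg 0: a=-3, c=M0/2=0, d=(M1−M0)/(6·2)=1/4, b=Δ0−h0·(2M0+M1)/6=-3/2
seg 1: a=-4, c=M1/2=3/2, d=(M2−M1)/(6·2)=-1/4, b=Δ1−h1·(2M1+M2)/6=3/2
t_q=7/2 → seg 1, τ=3/2; S=-4+3/2·τ+3/2·τ²+-1/4·τ³=25/32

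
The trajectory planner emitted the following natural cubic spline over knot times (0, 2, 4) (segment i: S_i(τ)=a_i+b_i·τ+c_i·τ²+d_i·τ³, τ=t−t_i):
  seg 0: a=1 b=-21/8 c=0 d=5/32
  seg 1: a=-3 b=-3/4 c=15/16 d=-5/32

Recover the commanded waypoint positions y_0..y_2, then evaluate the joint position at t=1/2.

y_0=1 y_1=-3 y_2=-2
S(1/2) = -75/256

y_0 = S_0(0) = a_0 = 1
y_1 = S_1(0) = a_1 = -3
y_2 = S_1(2) = -2
t_q=1/2 is in segment 0 (τ=1/2); S_0(τ)=-75/256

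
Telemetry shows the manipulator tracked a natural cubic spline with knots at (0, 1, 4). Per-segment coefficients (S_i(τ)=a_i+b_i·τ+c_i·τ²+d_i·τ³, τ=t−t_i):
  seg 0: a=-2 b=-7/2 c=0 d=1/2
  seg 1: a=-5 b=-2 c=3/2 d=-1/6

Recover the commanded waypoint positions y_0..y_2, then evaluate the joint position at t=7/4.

y_0=-2 y_1=-5 y_2=-2
S(7/4) = -733/128

y_0 = S_0(0) = a_0 = -2
y_1 = S_1(0) = a_1 = -5
y_2 = S_1(3) = -2
t_q=7/4 is in segment 1 (τ=3/4); S_1(τ)=-733/128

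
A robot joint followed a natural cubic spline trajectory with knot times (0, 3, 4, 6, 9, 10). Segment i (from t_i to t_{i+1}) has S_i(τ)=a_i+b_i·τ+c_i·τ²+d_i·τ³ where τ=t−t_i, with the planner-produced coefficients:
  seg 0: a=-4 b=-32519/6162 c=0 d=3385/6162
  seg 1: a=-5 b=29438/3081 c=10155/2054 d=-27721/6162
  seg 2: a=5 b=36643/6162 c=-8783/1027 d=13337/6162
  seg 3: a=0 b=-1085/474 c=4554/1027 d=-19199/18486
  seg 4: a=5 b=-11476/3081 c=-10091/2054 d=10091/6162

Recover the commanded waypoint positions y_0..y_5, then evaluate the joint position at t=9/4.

y_0 = S_0(0) = a_0 = -4
y_1 = S_1(0) = a_1 = -5
y_2 = S_2(0) = a_2 = 5
y_3 = S_3(0) = a_3 = 0
y_4 = S_4(0) = a_4 = 5
y_5 = S_4(1) = -2
t_q=9/4 is in segment 0 (τ=9/4); S_0(τ)=-1264181/131456

y_0=-4 y_1=-5 y_2=5 y_3=0 y_4=5 y_5=-2
S(9/4) = -1264181/131456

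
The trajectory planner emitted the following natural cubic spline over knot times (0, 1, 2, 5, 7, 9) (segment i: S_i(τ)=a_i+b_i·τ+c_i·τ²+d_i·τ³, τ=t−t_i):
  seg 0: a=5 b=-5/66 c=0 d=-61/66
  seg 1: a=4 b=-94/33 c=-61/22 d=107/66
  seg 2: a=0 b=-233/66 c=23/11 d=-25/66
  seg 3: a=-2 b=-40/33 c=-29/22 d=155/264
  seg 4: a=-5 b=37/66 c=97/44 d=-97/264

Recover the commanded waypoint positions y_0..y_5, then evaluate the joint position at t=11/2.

y_0=5 y_1=4 y_2=0 y_3=-2 y_4=-5 y_5=2
S(11/2) = -2015/704

y_0 = S_0(0) = a_0 = 5
y_1 = S_1(0) = a_1 = 4
y_2 = S_2(0) = a_2 = 0
y_3 = S_3(0) = a_3 = -2
y_4 = S_4(0) = a_4 = -5
y_5 = S_4(2) = 2
t_q=11/2 is in segment 3 (τ=1/2); S_3(τ)=-2015/704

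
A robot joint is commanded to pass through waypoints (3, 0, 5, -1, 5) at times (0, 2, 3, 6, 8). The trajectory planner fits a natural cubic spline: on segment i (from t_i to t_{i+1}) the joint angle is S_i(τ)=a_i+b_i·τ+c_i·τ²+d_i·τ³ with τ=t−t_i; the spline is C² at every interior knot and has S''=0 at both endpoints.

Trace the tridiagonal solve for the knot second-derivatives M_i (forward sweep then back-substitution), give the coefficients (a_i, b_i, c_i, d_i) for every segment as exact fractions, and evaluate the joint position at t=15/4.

  seg 0: a=3 b=-1717/416 c=0 d=1093/1664
  seg 1: a=0 b=781/208 c=3279/832 d=-2243/832
  seg 2: a=5 b=2953/832 c=-1725/416 d=49/64
  seg 3: a=-1 b=-137/208 c=2283/832 d=-761/1664
S(15/4) = 300983/53248

Δ: Δ0=-3/2, Δ1=5, Δ2=-2, Δ3=3
row 1: diag=6, rhs=39; c'=1/6, d'=13/2
row 2: denom=8−1·1/6=47/6; d'=(-42−1·13/2)/(47/6)=-291/47
row 3: denom=10−3·18/47=416/47; d'=(30−3·-291/47)/(416/47)=2283/416
back: M3=2283/416
back: M2=-291/47−18/47·2283/416=-1725/208
back: M1=13/2−1/6·-1725/208=3279/416
M: M0=0, M1=3279/416, M2=-1725/208, M3=2283/416, M4=0
seg 0: a=3, c=M0/2=0, d=(M1−M0)/(6·2)=1093/1664, b=Δ0−h0·(2M0+M1)/6=-1717/416
seg 1: a=0, c=M1/2=3279/832, d=(M2−M1)/(6·1)=-2243/832, b=Δ1−h1·(2M1+M2)/6=781/208
seg 2: a=5, c=M2/2=-1725/416, d=(M3−M2)/(6·3)=49/64, b=Δ2−h2·(2M2+M3)/6=2953/832
seg 3: a=-1, c=M3/2=2283/832, d=(M4−M3)/(6·2)=-761/1664, b=Δ3−h3·(2M3+M4)/6=-137/208
t_q=15/4 → seg 2, τ=3/4; S=5+2953/832·τ+-1725/416·τ²+49/64·τ³=300983/53248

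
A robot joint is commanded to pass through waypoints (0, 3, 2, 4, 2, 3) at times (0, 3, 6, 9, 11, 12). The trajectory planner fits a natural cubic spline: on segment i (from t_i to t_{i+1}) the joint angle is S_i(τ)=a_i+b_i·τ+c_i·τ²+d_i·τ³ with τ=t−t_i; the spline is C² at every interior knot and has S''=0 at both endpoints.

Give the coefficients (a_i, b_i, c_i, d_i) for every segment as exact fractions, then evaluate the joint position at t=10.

  seg 0: a=0 b=1711/1152 c=0 d=-559/10368
  seg 1: a=3 b=17/576 c=-559/1152 d=1259/10368
  seg 2: a=2 b=457/1152 c=175/288 d=-1789/10368
  seg 3: a=4 b=-355/576 c=-121/128 d=217/576
  seg 4: a=2 b=71/576 c=505/384 d=-505/1152
S(10) = 1081/384

Δ: Δ0=1, Δ1=-1/3, Δ2=2/3, Δ3=-1, Δ4=1
row 1: diag=12, rhs=-8; c'=1/4, d'=-2/3
row 2: denom=12−3·1/4=45/4; d'=(6−3·-2/3)/(45/4)=32/45
row 3: denom=10−3·4/15=46/5; d'=(-10−3·32/45)/(46/5)=-91/69
row 4: denom=6−2·5/23=128/23; d'=(12−2·-91/69)/(128/23)=505/192
back: M4=505/192
back: M3=-91/69−5/23·505/192=-121/64
back: M2=32/45−4/15·-121/64=175/144
back: M1=-2/3−1/4·175/144=-559/576
M: M0=0, M1=-559/576, M2=175/144, M3=-121/64, M4=505/192, M5=0
seg 0: a=0, c=M0/2=0, d=(M1−M0)/(6·3)=-559/10368, b=Δ0−h0·(2M0+M1)/6=1711/1152
seg 1: a=3, c=M1/2=-559/1152, d=(M2−M1)/(6·3)=1259/10368, b=Δ1−h1·(2M1+M2)/6=17/576
seg 2: a=2, c=M2/2=175/288, d=(M3−M2)/(6·3)=-1789/10368, b=Δ2−h2·(2M2+M3)/6=457/1152
seg 3: a=4, c=M3/2=-121/128, d=(M4−M3)/(6·2)=217/576, b=Δ3−h3·(2M3+M4)/6=-355/576
seg 4: a=2, c=M4/2=505/384, d=(M5−M4)/(6·1)=-505/1152, b=Δ4−h4·(2M4+M5)/6=71/576
t_q=10 → seg 3, τ=1; S=4+-355/576·τ+-121/128·τ²+217/576·τ³=1081/384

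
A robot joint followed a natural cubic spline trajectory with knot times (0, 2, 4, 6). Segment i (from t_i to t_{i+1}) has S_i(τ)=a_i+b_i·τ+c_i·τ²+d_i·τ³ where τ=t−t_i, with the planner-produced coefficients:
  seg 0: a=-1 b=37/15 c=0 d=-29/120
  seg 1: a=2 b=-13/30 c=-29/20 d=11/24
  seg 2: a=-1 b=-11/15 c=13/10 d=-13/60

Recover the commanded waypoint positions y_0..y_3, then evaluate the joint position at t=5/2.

y_0 = S_0(0) = a_0 = -1
y_1 = S_1(0) = a_1 = 2
y_2 = S_2(0) = a_2 = -1
y_3 = S_2(2) = 1
t_q=5/2 is in segment 1 (τ=1/2); S_1(τ)=473/320

y_0=-1 y_1=2 y_2=-1 y_3=1
S(5/2) = 473/320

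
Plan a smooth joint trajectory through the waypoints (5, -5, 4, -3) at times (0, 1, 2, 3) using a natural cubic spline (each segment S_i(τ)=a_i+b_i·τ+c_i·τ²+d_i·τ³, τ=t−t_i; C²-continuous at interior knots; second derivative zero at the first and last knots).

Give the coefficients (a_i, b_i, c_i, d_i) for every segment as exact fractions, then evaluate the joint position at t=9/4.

  seg 0: a=5 b=-242/15 c=0 d=92/15
  seg 1: a=-5 b=34/15 c=92/5 d=-35/3
  seg 2: a=4 b=61/15 c=-83/5 d=83/15
S(9/4) = 1301/320

Δ: Δ0=-10, Δ1=9, Δ2=-7
row 1: diag=4, rhs=114; c'=1/4, d'=57/2
row 2: denom=4−1·1/4=15/4; d'=(-96−1·57/2)/(15/4)=-166/5
back: M2=-166/5
back: M1=57/2−1/4·-166/5=184/5
M: M0=0, M1=184/5, M2=-166/5, M3=0
seg 0: a=5, c=M0/2=0, d=(M1−M0)/(6·1)=92/15, b=Δ0−h0·(2M0+M1)/6=-242/15
seg 1: a=-5, c=M1/2=92/5, d=(M2−M1)/(6·1)=-35/3, b=Δ1−h1·(2M1+M2)/6=34/15
seg 2: a=4, c=M2/2=-83/5, d=(M3−M2)/(6·1)=83/15, b=Δ2−h2·(2M2+M3)/6=61/15
t_q=9/4 → seg 2, τ=1/4; S=4+61/15·τ+-83/5·τ²+83/15·τ³=1301/320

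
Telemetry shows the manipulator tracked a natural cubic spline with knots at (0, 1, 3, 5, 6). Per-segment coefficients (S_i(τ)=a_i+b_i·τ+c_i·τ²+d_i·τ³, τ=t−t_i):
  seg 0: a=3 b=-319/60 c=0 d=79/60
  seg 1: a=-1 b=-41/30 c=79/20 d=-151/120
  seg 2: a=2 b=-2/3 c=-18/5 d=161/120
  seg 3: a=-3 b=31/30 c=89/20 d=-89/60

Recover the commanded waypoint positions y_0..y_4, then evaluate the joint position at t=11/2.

y_0 = S_0(0) = a_0 = 3
y_1 = S_1(0) = a_1 = -1
y_2 = S_2(0) = a_2 = 2
y_3 = S_3(0) = a_3 = -3
y_4 = S_3(1) = 1
t_q=11/2 is in segment 3 (τ=1/2); S_3(τ)=-249/160

y_0=3 y_1=-1 y_2=2 y_3=-3 y_4=1
S(11/2) = -249/160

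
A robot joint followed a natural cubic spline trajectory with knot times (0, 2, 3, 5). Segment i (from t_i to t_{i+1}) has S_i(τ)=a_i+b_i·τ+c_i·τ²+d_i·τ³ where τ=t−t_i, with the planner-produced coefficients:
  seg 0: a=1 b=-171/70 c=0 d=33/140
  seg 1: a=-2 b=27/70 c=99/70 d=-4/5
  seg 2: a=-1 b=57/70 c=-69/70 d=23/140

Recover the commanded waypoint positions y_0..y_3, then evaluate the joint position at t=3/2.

y_0 = S_0(0) = a_0 = 1
y_1 = S_1(0) = a_1 = -2
y_2 = S_2(0) = a_2 = -1
y_3 = S_2(2) = -2
t_q=3/2 is in segment 0 (τ=3/2); S_0(τ)=-299/160

y_0=1 y_1=-2 y_2=-1 y_3=-2
S(3/2) = -299/160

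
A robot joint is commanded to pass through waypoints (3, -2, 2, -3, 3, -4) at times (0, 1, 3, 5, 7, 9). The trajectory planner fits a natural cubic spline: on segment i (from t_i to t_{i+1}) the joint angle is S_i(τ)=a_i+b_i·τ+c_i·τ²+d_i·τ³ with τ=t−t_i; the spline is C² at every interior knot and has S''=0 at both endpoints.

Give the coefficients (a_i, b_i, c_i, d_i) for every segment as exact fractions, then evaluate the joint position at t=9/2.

  seg 0: a=3 b=-1009/153 c=0 d=244/153
  seg 1: a=-2 b=-277/153 c=244/51 d=-881/612
  seg 2: a=2 b=8/153 c=-131/34 d=1577/1224
  seg 3: a=-3 b=31/306 c=791/204 d=-743/612
  seg 4: a=3 b=319/306 c=-695/204 d=695/1224
S(9/2) = -7319/3264

Δ: Δ0=-5, Δ1=2, Δ2=-5/2, Δ3=3, Δ4=-7/2
row 1: diag=6, rhs=42; c'=1/3, d'=7
row 2: denom=8−2·1/3=22/3; d'=(-27−2·7)/(22/3)=-123/22
row 3: denom=8−2·3/11=82/11; d'=(33−2·-123/22)/(82/11)=243/41
row 4: denom=8−2·11/41=306/41; d'=(-39−2·243/41)/(306/41)=-695/102
back: M4=-695/102
back: M3=243/41−11/41·-695/102=791/102
back: M2=-123/22−3/11·791/102=-131/17
back: M1=7−1/3·-131/17=488/51
M: M0=0, M1=488/51, M2=-131/17, M3=791/102, M4=-695/102, M5=0
seg 0: a=3, c=M0/2=0, d=(M1−M0)/(6·1)=244/153, b=Δ0−h0·(2M0+M1)/6=-1009/153
seg 1: a=-2, c=M1/2=244/51, d=(M2−M1)/(6·2)=-881/612, b=Δ1−h1·(2M1+M2)/6=-277/153
seg 2: a=2, c=M2/2=-131/34, d=(M3−M2)/(6·2)=1577/1224, b=Δ2−h2·(2M2+M3)/6=8/153
seg 3: a=-3, c=M3/2=791/204, d=(M4−M3)/(6·2)=-743/612, b=Δ3−h3·(2M3+M4)/6=31/306
seg 4: a=3, c=M4/2=-695/204, d=(M5−M4)/(6·2)=695/1224, b=Δ4−h4·(2M4+M5)/6=319/306
t_q=9/2 → seg 2, τ=3/2; S=2+8/153·τ+-131/34·τ²+1577/1224·τ³=-7319/3264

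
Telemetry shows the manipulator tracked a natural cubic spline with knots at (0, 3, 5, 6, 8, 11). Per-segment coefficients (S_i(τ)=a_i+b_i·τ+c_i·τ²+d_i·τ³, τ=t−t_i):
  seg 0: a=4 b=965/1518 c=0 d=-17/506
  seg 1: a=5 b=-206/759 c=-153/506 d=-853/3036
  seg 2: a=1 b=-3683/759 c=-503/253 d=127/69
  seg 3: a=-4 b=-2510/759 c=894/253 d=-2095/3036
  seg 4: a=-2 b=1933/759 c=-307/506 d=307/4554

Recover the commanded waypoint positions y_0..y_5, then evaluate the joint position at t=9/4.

y_0 = S_0(0) = a_0 = 4
y_1 = S_1(0) = a_1 = 5
y_2 = S_2(0) = a_2 = 1
y_3 = S_3(0) = a_3 = -4
y_4 = S_4(0) = a_4 = -2
y_5 = S_4(3) = 2
t_q=9/4 is in segment 0 (τ=9/4); S_0(τ)=163463/32384

y_0=4 y_1=5 y_2=1 y_3=-4 y_4=-2 y_5=2
S(9/4) = 163463/32384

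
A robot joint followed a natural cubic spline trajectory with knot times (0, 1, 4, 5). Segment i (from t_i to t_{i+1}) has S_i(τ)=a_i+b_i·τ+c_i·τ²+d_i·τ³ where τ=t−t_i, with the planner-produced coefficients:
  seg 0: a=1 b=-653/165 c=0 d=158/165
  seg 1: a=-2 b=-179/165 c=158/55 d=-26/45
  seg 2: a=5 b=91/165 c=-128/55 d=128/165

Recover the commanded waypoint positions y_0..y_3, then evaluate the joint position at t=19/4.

y_0=1 y_1=-2 y_2=5 y_3=4
S(19/4) = 195/44

y_0 = S_0(0) = a_0 = 1
y_1 = S_1(0) = a_1 = -2
y_2 = S_2(0) = a_2 = 5
y_3 = S_2(1) = 4
t_q=19/4 is in segment 2 (τ=3/4); S_2(τ)=195/44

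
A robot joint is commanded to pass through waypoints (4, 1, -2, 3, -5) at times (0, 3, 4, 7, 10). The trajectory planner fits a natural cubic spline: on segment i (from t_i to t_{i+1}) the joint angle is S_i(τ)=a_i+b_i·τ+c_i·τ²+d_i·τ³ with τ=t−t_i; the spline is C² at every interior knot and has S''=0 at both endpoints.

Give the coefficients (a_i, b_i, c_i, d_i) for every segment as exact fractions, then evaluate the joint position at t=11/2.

Δ: Δ0=-1, Δ1=-3, Δ2=5/3, Δ3=-8/3
row 1: diag=8, rhs=-12; c'=1/8, d'=-3/2
row 2: denom=8−1·1/8=63/8; d'=(28−1·-3/2)/(63/8)=236/63
row 3: denom=12−3·8/21=76/7; d'=(-26−3·236/63)/(76/7)=-391/114
back: M3=-391/114
back: M2=236/63−8/21·-391/114=96/19
back: M1=-3/2−1/8·96/19=-81/38
M: M0=0, M1=-81/38, M2=96/19, M3=-391/114, M4=0
seg 0: a=4, c=M0/2=0, d=(M1−M0)/(6·3)=-9/76, b=Δ0−h0·(2M0+M1)/6=5/76
seg 1: a=1, c=M1/2=-81/76, d=(M2−M1)/(6·1)=91/76, b=Δ1−h1·(2M1+M2)/6=-119/38
seg 2: a=-2, c=M2/2=48/19, d=(M3−M2)/(6·3)=-967/2052, b=Δ2−h2·(2M2+M3)/6=-127/76
seg 3: a=3, c=M3/2=-391/228, d=(M4−M3)/(6·3)=391/2052, b=Δ3−h3·(2M3+M4)/6=29/38
t_q=11/2 → seg 2, τ=3/2; S=-2+-127/76·τ+48/19·τ²+-967/2052·τ³=-251/608

  seg 0: a=4 b=5/76 c=0 d=-9/76
  seg 1: a=1 b=-119/38 c=-81/76 d=91/76
  seg 2: a=-2 b=-127/76 c=48/19 d=-967/2052
  seg 3: a=3 b=29/38 c=-391/228 d=391/2052
S(11/2) = -251/608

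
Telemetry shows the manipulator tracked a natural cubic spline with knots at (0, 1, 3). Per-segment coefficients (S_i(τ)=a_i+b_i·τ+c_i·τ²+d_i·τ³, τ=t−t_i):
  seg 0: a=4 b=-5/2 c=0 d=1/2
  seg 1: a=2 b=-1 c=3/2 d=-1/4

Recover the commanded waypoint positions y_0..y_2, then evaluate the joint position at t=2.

y_0=4 y_1=2 y_2=4
S(2) = 9/4

y_0 = S_0(0) = a_0 = 4
y_1 = S_1(0) = a_1 = 2
y_2 = S_1(2) = 4
t_q=2 is in segment 1 (τ=1); S_1(τ)=9/4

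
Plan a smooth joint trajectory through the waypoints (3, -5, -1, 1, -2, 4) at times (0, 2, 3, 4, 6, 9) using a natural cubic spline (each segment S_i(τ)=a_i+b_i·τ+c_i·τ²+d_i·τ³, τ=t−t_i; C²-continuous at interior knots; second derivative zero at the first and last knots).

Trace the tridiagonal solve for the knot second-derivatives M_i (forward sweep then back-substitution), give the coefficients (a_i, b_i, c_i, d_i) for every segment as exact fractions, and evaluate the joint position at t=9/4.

  seg 0: a=3 b=-2119/307 c=0 d=891/1228
  seg 1: a=-5 b=554/307 c=2673/614 d=-1325/614
  seg 2: a=-1 b=2479/614 c=-651/307 d=51/614
  seg 3: a=1 b=14/307 c=-1149/614 d=1349/2456
  seg 4: a=-2 b=-521/614 c=1749/1228 d=-583/3684
S(9/4) = -169385/39296

Δ: Δ0=-4, Δ1=4, Δ2=2, Δ3=-3/2, Δ4=2
row 1: diag=6, rhs=48; c'=1/6, d'=8
row 2: denom=4−1·1/6=23/6; d'=(-12−1·8)/(23/6)=-120/23
row 3: denom=6−1·6/23=132/23; d'=(-21−1·-120/23)/(132/23)=-11/4
row 4: denom=10−2·23/66=307/33; d'=(21−2·-11/4)/(307/33)=1749/614
back: M4=1749/614
back: M3=-11/4−23/66·1749/614=-1149/307
back: M2=-120/23−6/23·-1149/307=-1302/307
back: M1=8−1/6·-1302/307=2673/307
M: M0=0, M1=2673/307, M2=-1302/307, M3=-1149/307, M4=1749/614, M5=0
seg 0: a=3, c=M0/2=0, d=(M1−M0)/(6·2)=891/1228, b=Δ0−h0·(2M0+M1)/6=-2119/307
seg 1: a=-5, c=M1/2=2673/614, d=(M2−M1)/(6·1)=-1325/614, b=Δ1−h1·(2M1+M2)/6=554/307
seg 2: a=-1, c=M2/2=-651/307, d=(M3−M2)/(6·1)=51/614, b=Δ2−h2·(2M2+M3)/6=2479/614
seg 3: a=1, c=M3/2=-1149/614, d=(M4−M3)/(6·2)=1349/2456, b=Δ3−h3·(2M3+M4)/6=14/307
seg 4: a=-2, c=M4/2=1749/1228, d=(M5−M4)/(6·3)=-583/3684, b=Δ4−h4·(2M4+M5)/6=-521/614
t_q=9/4 → seg 1, τ=1/4; S=-5+554/307·τ+2673/614·τ²+-1325/614·τ³=-169385/39296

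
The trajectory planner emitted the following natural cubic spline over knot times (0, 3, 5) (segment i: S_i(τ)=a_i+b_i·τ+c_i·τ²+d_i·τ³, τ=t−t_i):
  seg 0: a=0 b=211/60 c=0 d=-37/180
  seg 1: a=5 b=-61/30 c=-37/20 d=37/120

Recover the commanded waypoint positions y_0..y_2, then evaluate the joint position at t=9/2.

y_0 = S_0(0) = a_0 = 0
y_1 = S_1(0) = a_1 = 5
y_2 = S_1(2) = -4
t_q=9/2 is in segment 1 (τ=3/2); S_1(τ)=-75/64

y_0=0 y_1=5 y_2=-4
S(9/2) = -75/64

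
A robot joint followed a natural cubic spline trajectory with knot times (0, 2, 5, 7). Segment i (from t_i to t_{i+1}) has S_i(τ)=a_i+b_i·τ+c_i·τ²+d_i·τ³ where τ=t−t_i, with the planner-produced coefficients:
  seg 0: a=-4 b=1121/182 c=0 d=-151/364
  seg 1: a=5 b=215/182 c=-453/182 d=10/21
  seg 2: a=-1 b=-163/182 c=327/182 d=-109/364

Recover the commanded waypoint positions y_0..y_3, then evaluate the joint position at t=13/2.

y_0 = S_0(0) = a_0 = -4
y_1 = S_1(0) = a_1 = 5
y_2 = S_2(0) = a_2 = -1
y_3 = S_2(2) = 2
t_q=13/2 is in segment 2 (τ=3/2); S_2(τ)=2005/2912

y_0=-4 y_1=5 y_2=-1 y_3=2
S(13/2) = 2005/2912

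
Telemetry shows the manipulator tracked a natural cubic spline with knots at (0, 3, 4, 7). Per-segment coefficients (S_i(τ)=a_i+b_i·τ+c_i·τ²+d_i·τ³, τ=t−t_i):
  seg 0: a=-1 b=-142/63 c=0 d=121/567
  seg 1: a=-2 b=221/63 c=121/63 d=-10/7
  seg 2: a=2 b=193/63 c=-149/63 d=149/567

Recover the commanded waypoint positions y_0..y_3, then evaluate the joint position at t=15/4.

y_0 = S_0(0) = a_0 = -1
y_1 = S_1(0) = a_1 = -2
y_2 = S_2(0) = a_2 = 2
y_3 = S_2(3) = -3
t_q=15/4 is in segment 1 (τ=3/4); S_1(τ)=745/672

y_0=-1 y_1=-2 y_2=2 y_3=-3
S(15/4) = 745/672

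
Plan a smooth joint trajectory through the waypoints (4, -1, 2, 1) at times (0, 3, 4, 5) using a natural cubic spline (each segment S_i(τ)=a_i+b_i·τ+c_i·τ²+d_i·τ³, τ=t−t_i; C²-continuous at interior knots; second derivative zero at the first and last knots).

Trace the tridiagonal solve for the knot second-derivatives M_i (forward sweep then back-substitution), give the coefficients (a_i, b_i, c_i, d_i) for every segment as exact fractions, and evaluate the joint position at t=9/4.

Δ: Δ0=-5/3, Δ1=3, Δ2=-1
row 1: diag=8, rhs=28; c'=1/8, d'=7/2
row 2: denom=4−1·1/8=31/8; d'=(-24−1·7/2)/(31/8)=-220/31
back: M2=-220/31
back: M1=7/2−1/8·-220/31=136/31
M: M0=0, M1=136/31, M2=-220/31, M3=0
seg 0: a=4, c=M0/2=0, d=(M1−M0)/(6·3)=68/279, b=Δ0−h0·(2M0+M1)/6=-359/93
seg 1: a=-1, c=M1/2=68/31, d=(M2−M1)/(6·1)=-178/93, b=Δ1−h1·(2M1+M2)/6=253/93
seg 2: a=2, c=M2/2=-110/31, d=(M3−M2)/(6·1)=110/93, b=Δ2−h2·(2M2+M3)/6=127/93
t_q=9/4 → seg 0, τ=9/4; S=4+-359/93·τ+0·τ²+68/279·τ³=-947/496

  seg 0: a=4 b=-359/93 c=0 d=68/279
  seg 1: a=-1 b=253/93 c=68/31 d=-178/93
  seg 2: a=2 b=127/93 c=-110/31 d=110/93
S(9/4) = -947/496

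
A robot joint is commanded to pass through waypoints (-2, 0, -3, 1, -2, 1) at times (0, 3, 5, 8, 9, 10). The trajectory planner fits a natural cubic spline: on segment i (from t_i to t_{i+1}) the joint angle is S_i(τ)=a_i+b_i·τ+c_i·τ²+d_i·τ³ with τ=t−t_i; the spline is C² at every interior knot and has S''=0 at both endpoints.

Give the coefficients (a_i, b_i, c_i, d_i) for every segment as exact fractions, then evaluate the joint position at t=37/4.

  seg 0: a=-2 b=559/327 c=0 d=-341/2943
  seg 1: a=0 b=-464/327 c=-341/327 d=437/872
  seg 2: a=-3 b=277/654 c=2569/1308 d=-6517/11772
  seg 3: a=1 b=-3583/1308 c=-329/109 d=3607/1308
  seg 4: a=-2 b=-329/654 c=2291/436 d=-2291/1308
S(37/4) = -50917/27904

Δ: Δ0=2/3, Δ1=-3/2, Δ2=4/3, Δ3=-3, Δ4=3
row 1: diag=10, rhs=-13; c'=1/5, d'=-13/10
row 2: denom=10−2·1/5=48/5; d'=(17−2·-13/10)/(48/5)=49/24
row 3: denom=8−3·5/16=113/16; d'=(-26−3·49/24)/(113/16)=-514/113
row 4: denom=4−1·16/113=436/113; d'=(36−1·-514/113)/(436/113)=2291/218
back: M4=2291/218
back: M3=-514/113−16/113·2291/218=-658/109
back: M2=49/24−5/16·-658/109=2569/654
back: M1=-13/10−1/5·2569/654=-682/327
M: M0=0, M1=-682/327, M2=2569/654, M3=-658/109, M4=2291/218, M5=0
seg 0: a=-2, c=M0/2=0, d=(M1−M0)/(6·3)=-341/2943, b=Δ0−h0·(2M0+M1)/6=559/327
seg 1: a=0, c=M1/2=-341/327, d=(M2−M1)/(6·2)=437/872, b=Δ1−h1·(2M1+M2)/6=-464/327
seg 2: a=-3, c=M2/2=2569/1308, d=(M3−M2)/(6·3)=-6517/11772, b=Δ2−h2·(2M2+M3)/6=277/654
seg 3: a=1, c=M3/2=-329/109, d=(M4−M3)/(6·1)=3607/1308, b=Δ3−h3·(2M3+M4)/6=-3583/1308
seg 4: a=-2, c=M4/2=2291/436, d=(M5−M4)/(6·1)=-2291/1308, b=Δ4−h4·(2M4+M5)/6=-329/654
t_q=37/4 → seg 4, τ=1/4; S=-2+-329/654·τ+2291/436·τ²+-2291/1308·τ³=-50917/27904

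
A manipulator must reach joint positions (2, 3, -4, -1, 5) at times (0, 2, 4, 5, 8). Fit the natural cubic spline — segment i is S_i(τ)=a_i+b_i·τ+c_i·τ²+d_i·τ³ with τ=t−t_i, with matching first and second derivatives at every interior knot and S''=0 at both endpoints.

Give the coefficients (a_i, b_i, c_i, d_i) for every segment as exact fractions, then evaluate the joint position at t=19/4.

  seg 0: a=2 b=95/43 c=0 d=-147/344
  seg 1: a=3 b=-251/86 c=-441/172 d=391/344
  seg 2: a=-4 b=20/43 c=183/43 d=-74/43
  seg 3: a=-1 b=164/43 c=-39/43 d=13/129
S(19/4) = -2729/1376

Δ: Δ0=1/2, Δ1=-7/2, Δ2=3, Δ3=2
row 1: diag=8, rhs=-24; c'=1/4, d'=-3
row 2: denom=6−2·1/4=11/2; d'=(39−2·-3)/(11/2)=90/11
row 3: denom=8−1·2/11=86/11; d'=(-6−1·90/11)/(86/11)=-78/43
back: M3=-78/43
back: M2=90/11−2/11·-78/43=366/43
back: M1=-3−1/4·366/43=-441/86
M: M0=0, M1=-441/86, M2=366/43, M3=-78/43, M4=0
seg 0: a=2, c=M0/2=0, d=(M1−M0)/(6·2)=-147/344, b=Δ0−h0·(2M0+M1)/6=95/43
seg 1: a=3, c=M1/2=-441/172, d=(M2−M1)/(6·2)=391/344, b=Δ1−h1·(2M1+M2)/6=-251/86
seg 2: a=-4, c=M2/2=183/43, d=(M3−M2)/(6·1)=-74/43, b=Δ2−h2·(2M2+M3)/6=20/43
seg 3: a=-1, c=M3/2=-39/43, d=(M4−M3)/(6·3)=13/129, b=Δ3−h3·(2M3+M4)/6=164/43
t_q=19/4 → seg 2, τ=3/4; S=-4+20/43·τ+183/43·τ²+-74/43·τ³=-2729/1376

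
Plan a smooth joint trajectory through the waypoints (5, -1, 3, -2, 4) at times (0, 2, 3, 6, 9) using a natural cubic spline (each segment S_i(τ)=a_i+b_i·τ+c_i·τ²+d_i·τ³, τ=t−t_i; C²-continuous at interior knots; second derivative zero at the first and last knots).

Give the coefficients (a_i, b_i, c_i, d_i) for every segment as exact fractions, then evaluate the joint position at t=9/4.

  seg 0: a=5 b=-1453/255 c=0 d=172/255
  seg 1: a=-1 b=611/255 c=344/85 d=-623/255
  seg 2: a=3 b=806/255 c=-279/85 d=256/459
  seg 3: a=-2 b=-376/255 c=443/255 d=-443/2295
S(9/4) = -1013/5440

Δ: Δ0=-3, Δ1=4, Δ2=-5/3, Δ3=2
row 1: diag=6, rhs=42; c'=1/6, d'=7
row 2: denom=8−1·1/6=47/6; d'=(-34−1·7)/(47/6)=-246/47
row 3: denom=12−3·18/47=510/47; d'=(22−3·-246/47)/(510/47)=886/255
back: M3=886/255
back: M2=-246/47−18/47·886/255=-558/85
back: M1=7−1/6·-558/85=688/85
M: M0=0, M1=688/85, M2=-558/85, M3=886/255, M4=0
seg 0: a=5, c=M0/2=0, d=(M1−M0)/(6·2)=172/255, b=Δ0−h0·(2M0+M1)/6=-1453/255
seg 1: a=-1, c=M1/2=344/85, d=(M2−M1)/(6·1)=-623/255, b=Δ1−h1·(2M1+M2)/6=611/255
seg 2: a=3, c=M2/2=-279/85, d=(M3−M2)/(6·3)=256/459, b=Δ2−h2·(2M2+M3)/6=806/255
seg 3: a=-2, c=M3/2=443/255, d=(M4−M3)/(6·3)=-443/2295, b=Δ3−h3·(2M3+M4)/6=-376/255
t_q=9/4 → seg 1, τ=1/4; S=-1+611/255·τ+344/85·τ²+-623/255·τ³=-1013/5440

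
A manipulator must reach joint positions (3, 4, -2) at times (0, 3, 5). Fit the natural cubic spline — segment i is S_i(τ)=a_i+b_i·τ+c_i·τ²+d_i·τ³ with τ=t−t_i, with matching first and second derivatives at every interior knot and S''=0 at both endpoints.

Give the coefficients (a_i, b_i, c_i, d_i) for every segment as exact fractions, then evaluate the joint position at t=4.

  seg 0: a=3 b=4/3 c=0 d=-1/9
  seg 1: a=4 b=-5/3 c=-1 d=1/6
S(4) = 3/2

Δ: Δ0=1/3, Δ1=-3
row 1: diag=10, rhs=-20; c'=1/5, d'=-2
back: M1=-2
M: M0=0, M1=-2, M2=0
seg 0: a=3, c=M0/2=0, d=(M1−M0)/(6·3)=-1/9, b=Δ0−h0·(2M0+M1)/6=4/3
seg 1: a=4, c=M1/2=-1, d=(M2−M1)/(6·2)=1/6, b=Δ1−h1·(2M1+M2)/6=-5/3
t_q=4 → seg 1, τ=1; S=4+-5/3·τ+-1·τ²+1/6·τ³=3/2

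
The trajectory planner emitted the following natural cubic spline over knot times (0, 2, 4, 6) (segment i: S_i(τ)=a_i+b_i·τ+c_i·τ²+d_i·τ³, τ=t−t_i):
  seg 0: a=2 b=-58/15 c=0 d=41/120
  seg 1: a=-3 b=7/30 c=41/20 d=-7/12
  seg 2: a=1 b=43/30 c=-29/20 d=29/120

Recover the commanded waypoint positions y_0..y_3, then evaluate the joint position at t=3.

y_0 = S_0(0) = a_0 = 2
y_1 = S_1(0) = a_1 = -3
y_2 = S_2(0) = a_2 = 1
y_3 = S_2(2) = 0
t_q=3 is in segment 1 (τ=1); S_1(τ)=-13/10

y_0=2 y_1=-3 y_2=1 y_3=0
S(3) = -13/10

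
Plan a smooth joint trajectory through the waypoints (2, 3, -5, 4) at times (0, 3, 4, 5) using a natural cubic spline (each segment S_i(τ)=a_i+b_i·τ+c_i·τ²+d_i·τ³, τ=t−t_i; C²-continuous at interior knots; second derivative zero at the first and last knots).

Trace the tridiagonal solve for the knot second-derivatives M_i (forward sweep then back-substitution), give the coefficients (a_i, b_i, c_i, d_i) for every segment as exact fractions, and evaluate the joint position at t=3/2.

  seg 0: a=2 b=484/93 c=0 d=-151/279
  seg 1: a=3 b=-875/93 c=-151/31 d=584/93
  seg 2: a=-5 b=-29/93 c=433/31 d=-433/93
S(3/2) = 1979/248

Δ: Δ0=1/3, Δ1=-8, Δ2=9
row 1: diag=8, rhs=-50; c'=1/8, d'=-25/4
row 2: denom=4−1·1/8=31/8; d'=(102−1·-25/4)/(31/8)=866/31
back: M2=866/31
back: M1=-25/4−1/8·866/31=-302/31
M: M0=0, M1=-302/31, M2=866/31, M3=0
seg 0: a=2, c=M0/2=0, d=(M1−M0)/(6·3)=-151/279, b=Δ0−h0·(2M0+M1)/6=484/93
seg 1: a=3, c=M1/2=-151/31, d=(M2−M1)/(6·1)=584/93, b=Δ1−h1·(2M1+M2)/6=-875/93
seg 2: a=-5, c=M2/2=433/31, d=(M3−M2)/(6·1)=-433/93, b=Δ2−h2·(2M2+M3)/6=-29/93
t_q=3/2 → seg 0, τ=3/2; S=2+484/93·τ+0·τ²+-151/279·τ³=1979/248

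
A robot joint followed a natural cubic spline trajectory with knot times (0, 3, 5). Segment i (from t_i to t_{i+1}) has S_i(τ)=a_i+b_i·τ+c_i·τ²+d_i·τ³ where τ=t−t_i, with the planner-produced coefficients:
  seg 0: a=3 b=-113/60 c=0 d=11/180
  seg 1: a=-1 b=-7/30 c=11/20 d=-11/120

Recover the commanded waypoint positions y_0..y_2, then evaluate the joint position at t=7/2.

y_0 = S_0(0) = a_0 = 3
y_1 = S_1(0) = a_1 = -1
y_2 = S_1(2) = 0
t_q=7/2 is in segment 1 (τ=1/2); S_1(τ)=-317/320

y_0=3 y_1=-1 y_2=0
S(7/2) = -317/320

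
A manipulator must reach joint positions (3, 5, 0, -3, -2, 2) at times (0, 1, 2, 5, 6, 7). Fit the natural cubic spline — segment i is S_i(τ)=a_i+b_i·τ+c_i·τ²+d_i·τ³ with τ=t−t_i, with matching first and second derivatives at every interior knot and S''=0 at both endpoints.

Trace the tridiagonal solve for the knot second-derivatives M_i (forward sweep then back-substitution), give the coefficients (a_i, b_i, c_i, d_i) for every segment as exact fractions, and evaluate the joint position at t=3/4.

Δ: Δ0=2, Δ1=-5, Δ2=-1, Δ3=1, Δ4=4
row 1: diag=4, rhs=-42; c'=1/4, d'=-21/2
row 2: denom=8−1·1/4=31/4; d'=(24−1·-21/2)/(31/4)=138/31
row 3: denom=8−3·12/31=212/31; d'=(12−3·138/31)/(212/31)=-21/106
row 4: denom=4−1·31/212=817/212; d'=(18−1·-21/106)/(817/212)=3858/817
back: M4=3858/817
back: M3=-21/106−31/212·3858/817=-726/817
back: M2=138/31−12/31·-726/817=3918/817
back: M1=-21/2−1/4·3918/817=-9558/817
M: M0=0, M1=-9558/817, M2=3918/817, M3=-726/817, M4=3858/817, M5=0
seg 0: a=3, c=M0/2=0, d=(M1−M0)/(6·1)=-1593/817, b=Δ0−h0·(2M0+M1)/6=3227/817
seg 1: a=5, c=M1/2=-4779/817, d=(M2−M1)/(6·1)=2246/817, b=Δ1−h1·(2M1+M2)/6=-1552/817
seg 2: a=0, c=M2/2=1959/817, d=(M3−M2)/(6·3)=-6/19, b=Δ2−h2·(2M2+M3)/6=-4372/817
seg 3: a=-3, c=M3/2=-363/817, d=(M4−M3)/(6·1)=764/817, b=Δ3−h3·(2M3+M4)/6=416/817
seg 4: a=-2, c=M4/2=1929/817, d=(M5−M4)/(6·1)=-643/817, b=Δ4−h4·(2M4+M5)/6=1982/817
t_q=3/4 → seg 0, τ=3/4; S=3+3227/817·τ+0·τ²+-1593/817·τ³=268749/52288

  seg 0: a=3 b=3227/817 c=0 d=-1593/817
  seg 1: a=5 b=-1552/817 c=-4779/817 d=2246/817
  seg 2: a=0 b=-4372/817 c=1959/817 d=-6/19
  seg 3: a=-3 b=416/817 c=-363/817 d=764/817
  seg 4: a=-2 b=1982/817 c=1929/817 d=-643/817
S(3/4) = 268749/52288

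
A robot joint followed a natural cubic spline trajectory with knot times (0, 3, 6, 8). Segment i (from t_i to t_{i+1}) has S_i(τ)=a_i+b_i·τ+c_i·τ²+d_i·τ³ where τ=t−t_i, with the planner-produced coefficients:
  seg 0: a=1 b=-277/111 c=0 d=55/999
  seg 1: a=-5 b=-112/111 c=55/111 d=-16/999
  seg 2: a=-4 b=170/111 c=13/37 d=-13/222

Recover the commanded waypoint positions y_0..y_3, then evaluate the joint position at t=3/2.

y_0 = S_0(0) = a_0 = 1
y_1 = S_1(0) = a_1 = -5
y_2 = S_2(0) = a_2 = -4
y_3 = S_2(2) = 0
t_q=3/2 is in segment 0 (τ=3/2); S_0(τ)=-757/296

y_0=1 y_1=-5 y_2=-4 y_3=0
S(3/2) = -757/296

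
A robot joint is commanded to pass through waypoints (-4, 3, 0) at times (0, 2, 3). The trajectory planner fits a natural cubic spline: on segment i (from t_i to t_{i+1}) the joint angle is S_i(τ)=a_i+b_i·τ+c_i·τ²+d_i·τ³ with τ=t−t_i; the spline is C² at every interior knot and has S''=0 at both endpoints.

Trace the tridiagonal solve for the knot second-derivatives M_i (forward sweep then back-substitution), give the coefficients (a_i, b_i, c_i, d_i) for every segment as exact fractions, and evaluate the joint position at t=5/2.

  seg 0: a=-4 b=17/3 c=0 d=-13/24
  seg 1: a=3 b=-5/6 c=-13/4 d=13/12
S(5/2) = 61/32

Δ: Δ0=7/2, Δ1=-3
row 1: diag=6, rhs=-39; c'=1/6, d'=-13/2
back: M1=-13/2
M: M0=0, M1=-13/2, M2=0
seg 0: a=-4, c=M0/2=0, d=(M1−M0)/(6·2)=-13/24, b=Δ0−h0·(2M0+M1)/6=17/3
seg 1: a=3, c=M1/2=-13/4, d=(M2−M1)/(6·1)=13/12, b=Δ1−h1·(2M1+M2)/6=-5/6
t_q=5/2 → seg 1, τ=1/2; S=3+-5/6·τ+-13/4·τ²+13/12·τ³=61/32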